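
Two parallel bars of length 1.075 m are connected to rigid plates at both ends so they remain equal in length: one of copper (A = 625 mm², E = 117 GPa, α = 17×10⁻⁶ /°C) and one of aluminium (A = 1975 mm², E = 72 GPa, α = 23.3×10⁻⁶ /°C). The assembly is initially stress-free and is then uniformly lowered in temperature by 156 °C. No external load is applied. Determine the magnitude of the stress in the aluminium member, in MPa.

σ ≈ 24 MPa (tensile)

Both members must finish at the same length. With the larger α, the aluminium tends to over-contract; the plates restrain it, putting the aluminium in tension and the copper in compression. With no external load the two internal forces are equal and opposite, magnitude P.
Compatibility of the two members (thermal + elastic change equal): (α₁ − α₂)ΔT = P·[1/(A₁E₁) + 1/(A₂E₂)].
|α₁ − α₂|·ΔT = 6.3×10⁻⁶ × 156 = 0.0009828.
1/(A₁E₁) + 1/(A₂E₂) = 1/(625×117×10³) + 1/(1975×72×10³) = 2.071×10⁻⁸ N⁻¹.
So P = 0.0009828 / 2.071×10⁻⁸ = 47.46 kN.
σ_{aluminium} = P/A₂ = 47460/1975 = 24.03 MPa, tensile.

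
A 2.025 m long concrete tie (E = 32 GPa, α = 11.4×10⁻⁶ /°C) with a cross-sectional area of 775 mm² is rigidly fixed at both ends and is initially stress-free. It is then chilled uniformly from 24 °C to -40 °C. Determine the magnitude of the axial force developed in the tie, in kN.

P ≈ 18.1 kN (tensile)

Full restraint means ε = 0, so the stress is σ = EαΔT = 32×10³ × 11.4×10⁻⁶ × 64 = 23.35 MPa.
Axial force P = σA = 23.35 × 775 = 18090 N = 18.09 kN, tensile.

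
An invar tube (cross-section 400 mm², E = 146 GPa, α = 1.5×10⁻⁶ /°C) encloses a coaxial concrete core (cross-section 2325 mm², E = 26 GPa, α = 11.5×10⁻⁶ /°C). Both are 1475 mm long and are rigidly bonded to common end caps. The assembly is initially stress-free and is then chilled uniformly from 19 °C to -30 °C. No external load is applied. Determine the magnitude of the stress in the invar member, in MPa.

The concrete has the larger α, so on cooling it would change length more than the invar if both were free. The rigid plates force a common final length, so the concrete is put into tension and the invar into compression, with equal and opposite forces P (no external load).
Compatibility of the two members (thermal + elastic change equal): (α₁ − α₂)ΔT = P·[1/(A₁E₁) + 1/(A₂E₂)].
|α₁ − α₂|·ΔT = 10×10⁻⁶ × 49 = 0.00049.
1/(A₁E₁) + 1/(A₂E₂) = 1/(400×146×10³) + 1/(2325×26×10³) = 3.367×10⁻⁸ N⁻¹.
P = 0.00049 / 3.367×10⁻⁸ = 14550 N = 14.55 kN.
σ_{invar} = P/A₁ = 14550/400 = 36.39 MPa, compressive.

σ ≈ 36.4 MPa (compressive)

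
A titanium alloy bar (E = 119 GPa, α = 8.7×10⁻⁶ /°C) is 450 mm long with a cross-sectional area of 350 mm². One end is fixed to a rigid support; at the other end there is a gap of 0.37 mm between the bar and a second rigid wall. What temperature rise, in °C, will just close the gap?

ΔT ≈ 94.5 °C

The gap closes when αΔT L = 0.37 mm, since the bar is still unstressed at that instant.
So ΔT = g/(αL) = 0.37/(8.7×10⁻⁶ × 450) = 94.51 °C.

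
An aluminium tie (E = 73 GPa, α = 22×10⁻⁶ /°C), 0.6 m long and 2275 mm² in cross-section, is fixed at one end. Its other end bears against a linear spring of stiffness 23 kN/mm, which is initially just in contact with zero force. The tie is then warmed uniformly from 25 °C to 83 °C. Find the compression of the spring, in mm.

δ ≈ 0.707 mm

Free thermal expansion: δ_free = αΔT L = 22×10⁻⁶ × 58 × 600 = 0.7656 mm.
Let P be the compressive force at the spring. The tie shortens elastically by PL/(AE) and the spring compresses by P/k; together these equal δ_free.
So P = δ_free / [L/(AE) + 1/k] = 0.7656 / [ 600/(2275×73×10³) + 1/(23×10³) ].
P = 0.7656 / 4.709×10⁻⁵ = 16260 N.
Spring compression = P/k = 16260/(23×10³) = 0.7069 mm.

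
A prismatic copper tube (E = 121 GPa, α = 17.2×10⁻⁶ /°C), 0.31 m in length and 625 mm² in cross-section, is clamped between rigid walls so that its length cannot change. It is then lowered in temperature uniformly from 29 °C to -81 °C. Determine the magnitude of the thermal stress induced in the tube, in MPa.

σ ≈ 229 MPa (tensile)

With length fixed, the mechanical strain must cancel the thermal strain αΔT = 17.2×10⁻⁶ × 110 = 1892×10⁻⁶.
The stress required to suppress this strain is σ = Eε = 121×10³ × 1892×10⁻⁶ = 228.9 MPa, tensile since the tube is trying to contract.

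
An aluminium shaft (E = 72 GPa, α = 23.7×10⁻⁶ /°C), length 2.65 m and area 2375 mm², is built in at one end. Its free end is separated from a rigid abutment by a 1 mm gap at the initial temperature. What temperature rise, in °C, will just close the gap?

Contact occurs when the free expansion equals the gap: αΔT L = 1 mm.
So ΔT = g/(αL) = 1/(23.7×10⁻⁶ × 2650) = 15.92 °C.

ΔT ≈ 15.9 °C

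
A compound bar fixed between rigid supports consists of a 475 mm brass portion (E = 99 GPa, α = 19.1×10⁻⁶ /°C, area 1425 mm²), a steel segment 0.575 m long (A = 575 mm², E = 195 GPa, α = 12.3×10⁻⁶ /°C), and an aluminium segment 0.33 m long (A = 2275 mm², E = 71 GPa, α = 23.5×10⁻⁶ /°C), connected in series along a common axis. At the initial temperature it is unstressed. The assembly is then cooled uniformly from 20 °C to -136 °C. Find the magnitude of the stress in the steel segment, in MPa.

σ ≈ 615 MPa (tensile)

Free thermal contraction of the whole bar: Σ αᵢΔT Lᵢ = 19.1×10⁻⁶×156×475 + 12.3×10⁻⁶×156×575 + 23.5×10⁻⁶×156×330 = 3.728 mm.
Since the ends are fixed, an axial force P builds up, equal in every segment, with P · Σ Lᵢ/(AᵢEᵢ) = δ_free.
Σ Lᵢ/(AᵢEᵢ) = 475/(1425×99×10³) + 575/(575×195×10³) + 330/(2275×71×10³) = 1.054×10⁻⁵ mm/N.
Hence P = δ_free / Σ(L/AE) = 3.728/1.054×10⁻⁵ = 353.8 kN (tensile).
σ_{steel} = P / A = 353800 / 575 = 615.3 MPa.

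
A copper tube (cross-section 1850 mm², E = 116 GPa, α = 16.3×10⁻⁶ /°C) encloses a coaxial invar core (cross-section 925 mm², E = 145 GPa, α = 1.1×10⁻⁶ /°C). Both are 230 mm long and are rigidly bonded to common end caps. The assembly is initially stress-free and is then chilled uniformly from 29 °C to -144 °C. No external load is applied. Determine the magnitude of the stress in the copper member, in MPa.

σ ≈ 117 MPa (tensile)

The copper has the larger α, so on cooling it would change length more than the invar if both were free. The rigid plates force a common final length, so the copper is put into tension and the invar into compression, with equal and opposite forces P (no external load).
Equating the net (thermal + elastic) strains gives |α₁ − α₂|·ΔT = P·[1/(A₁E₁) + 1/(A₂E₂)].
|α₁ − α₂|·ΔT = 15.2×10⁻⁶ × 173 = 0.00263.
1/(A₁E₁) + 1/(A₂E₂) = 1/(1850×116×10³) + 1/(925×145×10³) = 1.212×10⁻⁸ N⁻¹.
P = 0.00263 / 1.212×10⁻⁸ = 217000 N = 217 kN.
σ_{copper} = P/A₁ = 217000/1850 = 117.3 MPa, tensile.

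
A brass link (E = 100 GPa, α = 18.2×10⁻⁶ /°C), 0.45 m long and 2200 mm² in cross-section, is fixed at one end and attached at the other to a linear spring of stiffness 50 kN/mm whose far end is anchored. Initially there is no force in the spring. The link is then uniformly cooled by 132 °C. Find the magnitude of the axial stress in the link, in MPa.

σ ≈ 22.3 MPa (tensile)

The unrestrained thermal change is αΔT L = 18.2×10⁻⁶ × 132 × 450 = 1.081 mm.
Let P be the tensile force in the spring. The link extends elastically by PL/(AE) and the spring stretches by P/k; together these equal δ_free.
So P = δ_free / [L/(AE) + 1/k] = 1.081 / [ 450/(2200×100×10³) + 1/(50×10³) ].
P = 1.081 / 2.205×10⁻⁵ = 49040 N.
σ = P/A = 49040/2200 = 22.29 MPa.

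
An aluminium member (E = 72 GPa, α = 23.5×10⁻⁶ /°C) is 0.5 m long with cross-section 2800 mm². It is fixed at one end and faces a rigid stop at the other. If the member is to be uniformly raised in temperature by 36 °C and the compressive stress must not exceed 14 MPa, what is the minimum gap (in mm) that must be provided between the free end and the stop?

g ≈ 0.326 mm

With no wall the member would lengthen by αΔT L = 23.5×10⁻⁶ × 36 × 500 = 0.423 mm.
A stress of 14 MPa corresponds to the wall pushing the member back by σL/E = 14×500/(72×10³) = 0.09722 mm.
So the gap has to take up the difference, g_min = δ_free − σL/E = 0.423 − 0.09722 = 0.3258 mm.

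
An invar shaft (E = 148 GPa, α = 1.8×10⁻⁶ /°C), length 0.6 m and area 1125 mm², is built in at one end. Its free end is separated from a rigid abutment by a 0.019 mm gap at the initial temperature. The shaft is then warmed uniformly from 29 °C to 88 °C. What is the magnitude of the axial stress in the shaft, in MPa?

Free thermal elongation = αΔT L = 1.8×10⁻⁶ × 59 × 600 = 0.06372 mm.
This exceeds the 0.019 mm gap, so the wall pushes back. The portion of expansion that must be recovered elastically is δ_free − gap = 0.06372 − 0.019 = 0.04472 mm.
Compatibility: PL/(AE) = 0.04472 mm, so σ = P/A = E × (0.04472/600) = 11.03 MPa.

σ ≈ 11 MPa (compressive)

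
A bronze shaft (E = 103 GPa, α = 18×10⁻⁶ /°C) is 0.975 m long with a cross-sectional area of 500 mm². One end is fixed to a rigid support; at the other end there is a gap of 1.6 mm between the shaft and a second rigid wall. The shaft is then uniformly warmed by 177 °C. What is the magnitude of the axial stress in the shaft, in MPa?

If the wall were absent the shaft would grow by αΔT L = 18×10⁻⁶ × 177 × 975 = 3.106 mm.
The gap closes (δ_free > 1.6 mm) and the wall then resists a further 3.106 − 1.6 = 1.506 mm of expansion.
That suppressed elongation corresponds to σ = E·Δ/L = 103×10³ × 1.506/975 = 159.1 MPa.

σ ≈ 159 MPa (compressive)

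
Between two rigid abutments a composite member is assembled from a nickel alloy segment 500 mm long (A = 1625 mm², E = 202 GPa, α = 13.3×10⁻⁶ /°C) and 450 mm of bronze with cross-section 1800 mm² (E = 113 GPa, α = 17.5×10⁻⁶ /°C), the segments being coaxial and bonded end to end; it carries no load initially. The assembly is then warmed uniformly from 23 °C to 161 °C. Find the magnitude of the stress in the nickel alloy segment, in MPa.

With the walls removed the bar would change length by δ_free = Σ αᵢΔT Lᵢ = 13.3×10⁻⁶×138×500 + 17.5×10⁻⁶×138×450 = 2.004 mm.
Since the ends are fixed, an axial force P builds up, equal in every segment, with P · Σ Lᵢ/(AᵢEᵢ) = δ_free.
Σ Lᵢ/(AᵢEᵢ) = 500/(1625×202×10³) + 450/(1800×113×10³) = 3.736×10⁻⁶ mm/N.
Hence P = δ_free / Σ(L/AE) = 2.004/3.736×10⁻⁶ = 536.6 kN (compressive).
σ_{nickel alloy} = P / A = 536600 / 1625 = 330.2 MPa.

σ ≈ 330 MPa (compressive)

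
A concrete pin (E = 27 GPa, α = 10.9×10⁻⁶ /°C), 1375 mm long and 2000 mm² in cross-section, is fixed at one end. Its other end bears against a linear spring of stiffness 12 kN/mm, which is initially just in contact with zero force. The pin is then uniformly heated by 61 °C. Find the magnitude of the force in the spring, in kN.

If the spring were absent the pin would lengthen by αΔT L = 10.9×10⁻⁶ × 61 × 1375 = 0.9142 mm.
With a force P in the spring, the elastic change of the pin is PL/(AE) and that of the spring is P/k; compatibility requires their sum to equal δ_free.
So P = δ_free / [L/(AE) + 1/k] = 0.9142 / [ 1375/(2000×27×10³) + 1/(12×10³) ].
P = 0.9142 / 0.0001088 = 8403 N.

P ≈ 8.4 kN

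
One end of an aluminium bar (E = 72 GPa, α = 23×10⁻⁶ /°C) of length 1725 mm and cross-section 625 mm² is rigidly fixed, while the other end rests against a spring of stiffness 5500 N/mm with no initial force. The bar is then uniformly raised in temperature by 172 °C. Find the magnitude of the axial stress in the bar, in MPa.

σ ≈ 49.6 MPa (compressive)

If the spring were absent the bar would lengthen by αΔT L = 23×10⁻⁶ × 172 × 1725 = 6.824 mm.
With a force P in the spring, the elastic change of the bar is PL/(AE) and that of the spring is P/k; compatibility requires their sum to equal δ_free.
P [ L/(AE) + 1/k ] = δ_free → P [ 1725/(625×72×10³) + 1/(5500) ] = 6.824.
P = 6.824 / 0.0002202 = 31000 N.
σ = P/A = 31000/625 = 49.6 MPa.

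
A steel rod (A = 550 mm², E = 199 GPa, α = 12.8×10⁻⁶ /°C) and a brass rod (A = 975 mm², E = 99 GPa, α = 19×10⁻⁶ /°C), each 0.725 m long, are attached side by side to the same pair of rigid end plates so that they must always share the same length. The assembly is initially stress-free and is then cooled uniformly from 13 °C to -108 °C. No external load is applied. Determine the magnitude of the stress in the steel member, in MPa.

σ ≈ 70 MPa (compressive)

Both members must finish at the same length. With the larger α, the brass tends to over-contract; the plates restrain it, putting the brass in tension and the steel in compression. With no external load the two internal forces are equal and opposite, magnitude P.
Compatibility of the two members (thermal + elastic change equal): (α₁ − α₂)ΔT = P·[1/(A₁E₁) + 1/(A₂E₂)].
|α₁ − α₂|·ΔT = 6.2×10⁻⁶ × 121 = 0.0007502.
1/(A₁E₁) + 1/(A₂E₂) = 1/(550×199×10³) + 1/(975×99×10³) = 1.95×10⁻⁸ N⁻¹.
So P = 0.0007502 / 1.95×10⁻⁸ = 38.48 kN.
σ_{steel} = P/A₁ = 38480/550 = 69.96 MPa, compressive.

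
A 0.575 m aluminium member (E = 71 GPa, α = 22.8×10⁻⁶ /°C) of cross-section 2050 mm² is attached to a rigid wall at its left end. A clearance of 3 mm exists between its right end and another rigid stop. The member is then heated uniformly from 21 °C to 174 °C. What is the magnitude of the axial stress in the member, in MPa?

σ ≈ 0 MPa

Free thermal elongation = αΔT L = 22.8×10⁻⁶ × 153 × 575 = 2.006 mm.
This is smaller than the 3 mm clearance, so the member expands freely without reaching the stop — the stress is zero.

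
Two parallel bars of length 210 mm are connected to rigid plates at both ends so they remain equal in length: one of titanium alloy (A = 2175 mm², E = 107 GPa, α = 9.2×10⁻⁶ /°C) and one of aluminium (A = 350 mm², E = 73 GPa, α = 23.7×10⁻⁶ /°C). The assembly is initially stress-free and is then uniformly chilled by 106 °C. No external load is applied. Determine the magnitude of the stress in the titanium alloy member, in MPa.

σ ≈ 16.3 MPa (compressive)

Both members must finish at the same length. With the larger α, the aluminium tends to over-contract; the plates restrain it, putting the aluminium in tension and the titanium alloy in compression. With no external load the two internal forces are equal and opposite, magnitude P.
Compatibility of the two members (thermal + elastic change equal): (α₁ − α₂)ΔT = P·[1/(A₁E₁) + 1/(A₂E₂)].
|α₁ − α₂|·ΔT = 14.5×10⁻⁶ × 106 = 0.001537.
1/(A₁E₁) + 1/(A₂E₂) = 1/(2175×107×10³) + 1/(350×73×10³) = 4.344×10⁻⁸ N⁻¹.
So P = 0.001537 / 4.344×10⁻⁸ = 35.39 kN.
σ_{titanium alloy} = P/A₁ = 35390/2175 = 16.27 MPa, compressive.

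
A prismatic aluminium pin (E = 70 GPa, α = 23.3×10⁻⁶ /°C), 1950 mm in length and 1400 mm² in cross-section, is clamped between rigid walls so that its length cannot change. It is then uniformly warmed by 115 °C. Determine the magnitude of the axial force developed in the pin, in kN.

P ≈ 263 kN (compressive)

Full restraint means ε = 0, so the stress is σ = EαΔT = 70×10³ × 23.3×10⁻⁶ × 115 = 187.6 MPa.
Then P = σA = 187.6 × 1400 mm² = 262.6 kN, compressive.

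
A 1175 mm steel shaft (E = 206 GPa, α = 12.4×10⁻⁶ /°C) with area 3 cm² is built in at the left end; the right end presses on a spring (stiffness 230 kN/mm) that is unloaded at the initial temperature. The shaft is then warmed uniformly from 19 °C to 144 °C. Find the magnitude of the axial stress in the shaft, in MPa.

σ ≈ 260 MPa (compressive)

The unrestrained thermal change is αΔT L = 12.4×10⁻⁶ × 125 × 1175 = 1.821 mm.
Let P be the compressive force at the spring. The shaft shortens elastically by PL/(AE) and the spring compresses by P/k; together these equal δ_free.
So P = δ_free / [L/(AE) + 1/k] = 1.821 / [ 1175/(300×206×10³) + 1/(230×10³) ].
P = 1.821 / 2.336×10⁻⁵ = 77960 N.
σ = P/A = 77960/300 = 259.9 MPa.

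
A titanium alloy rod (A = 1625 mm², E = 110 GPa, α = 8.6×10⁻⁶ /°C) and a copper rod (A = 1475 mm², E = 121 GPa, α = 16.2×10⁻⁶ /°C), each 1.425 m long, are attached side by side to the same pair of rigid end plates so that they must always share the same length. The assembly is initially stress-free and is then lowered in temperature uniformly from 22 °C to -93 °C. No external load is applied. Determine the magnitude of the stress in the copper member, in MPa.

σ ≈ 52.9 MPa (tensile)

Both members must finish at the same length. With the larger α, the copper tends to over-contract; the plates restrain it, putting the copper in tension and the titanium alloy in compression. With no external load the two internal forces are equal and opposite, magnitude P.
Setting the final lengths equal and cancelling L: (α₁ − α₂)ΔT = P/(A₁E₁) + P/(A₂E₂).
|α₁ − α₂|·ΔT = 7.6×10⁻⁶ × 115 = 0.000874.
1/(A₁E₁) + 1/(A₂E₂) = 1/(1625×110×10³) + 1/(1475×121×10³) = 1.12×10⁻⁸ N⁻¹.
P = 0.000874 / 1.12×10⁻⁸ = 78050 N = 78.05 kN.
σ_{copper} = P/A₂ = 78050/1475 = 52.92 MPa, tensile.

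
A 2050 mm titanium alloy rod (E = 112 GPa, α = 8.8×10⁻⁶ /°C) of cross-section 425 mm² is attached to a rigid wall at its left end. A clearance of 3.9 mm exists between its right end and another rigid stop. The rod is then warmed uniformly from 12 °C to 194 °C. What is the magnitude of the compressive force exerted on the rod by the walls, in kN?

If the wall were absent the rod would grow by αΔT L = 8.8×10⁻⁶ × 182 × 2050 = 3.283 mm.
This is smaller than the 3.9 mm clearance, so the rod expands freely without reaching the stop — the stress is zero.

P ≈ 0 kN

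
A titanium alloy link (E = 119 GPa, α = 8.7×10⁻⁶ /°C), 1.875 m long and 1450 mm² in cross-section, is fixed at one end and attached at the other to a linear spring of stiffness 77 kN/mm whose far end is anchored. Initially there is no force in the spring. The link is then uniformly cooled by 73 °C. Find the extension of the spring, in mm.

If the spring were absent the link would shorten by αΔT L = 8.7×10⁻⁶ × 73 × 1875 = 1.191 mm.
Let P be the tensile force in the spring. The link extends elastically by PL/(AE) and the spring stretches by P/k; together these equal δ_free.
So P = δ_free / [L/(AE) + 1/k] = 1.191 / [ 1875/(1450×119×10³) + 1/(77×10³) ].
P = 1.191 / 2.385×10⁻⁵ = 49920 N.
Spring extension = P/k = 49920/(77×10³) = 0.6483 mm.

δ ≈ 0.648 mm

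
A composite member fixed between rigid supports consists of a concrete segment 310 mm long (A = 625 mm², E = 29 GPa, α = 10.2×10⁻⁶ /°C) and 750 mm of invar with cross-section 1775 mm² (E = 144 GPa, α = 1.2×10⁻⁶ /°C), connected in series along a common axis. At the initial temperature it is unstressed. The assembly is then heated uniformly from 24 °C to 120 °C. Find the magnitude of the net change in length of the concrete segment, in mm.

|ΔL| ≈ 0.0293 mm

If the supports were absent, the total length change would be Σ αᵢΔT Lᵢ = 10.2×10⁻⁶×96×310 + 1.2×10⁻⁶×96×750 = 0.39 mm.
Since the ends are fixed, an axial force P builds up, equal in every segment, with P · Σ Lᵢ/(AᵢEᵢ) = δ_free.
Σ Lᵢ/(AᵢEᵢ) = 310/(625×29×10³) + 750/(1775×144×10³) = 2.004×10⁻⁵ mm/N.
P = 0.39 / 2.004×10⁻⁵ = 19460 N = 19.46 kN, compressive.
For the concrete segment, free thermal change = 10.2×10⁻⁶×96×310 = 0.3036 mm and elastic change from P = 19460×310/(625×29×10³) = 0.3328 mm; these oppose, so the net change is 0.0293 mm (segment shortens).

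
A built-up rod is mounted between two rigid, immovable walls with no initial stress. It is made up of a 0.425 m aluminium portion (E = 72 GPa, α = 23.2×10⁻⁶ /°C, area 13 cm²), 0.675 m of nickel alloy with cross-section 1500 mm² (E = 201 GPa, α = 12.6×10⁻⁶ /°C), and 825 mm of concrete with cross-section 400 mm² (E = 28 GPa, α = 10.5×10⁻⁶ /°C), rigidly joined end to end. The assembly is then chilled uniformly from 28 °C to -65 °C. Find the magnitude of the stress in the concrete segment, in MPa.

σ ≈ 78.1 MPa (tensile)

With the walls removed the bar would change length by δ_free = Σ αᵢΔT Lᵢ = 23.2×10⁻⁶×93×425 + 12.6×10⁻⁶×93×675 + 10.5×10⁻⁶×93×825 = 2.514 mm.
The walls prevent any net length change, so an axial force P (same in every segment) develops. Compatibility: P · Σ Lᵢ/(AᵢEᵢ) = δ_free.
The series flexibility is Σ Lᵢ/(AᵢEᵢ) = 425/(1300×72×10³) + 675/(1500×201×10³) + 825/(400×28×10³) = 8.044×10⁻⁵ mm/N.
P = 2.514 / 8.044×10⁻⁵ = 31250 N = 31.25 kN, tensile.
σ_{concrete} = P / A = 31250 / 400 = 78.12 MPa.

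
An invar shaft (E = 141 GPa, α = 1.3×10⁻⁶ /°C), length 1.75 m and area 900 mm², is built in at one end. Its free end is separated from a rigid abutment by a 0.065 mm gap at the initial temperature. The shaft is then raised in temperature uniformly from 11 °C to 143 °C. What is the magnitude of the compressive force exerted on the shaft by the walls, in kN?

P ≈ 17.1 kN

Free thermal elongation = αΔT L = 1.3×10⁻⁶ × 132 × 1750 = 0.3003 mm.
This exceeds the 0.065 mm gap, so the wall pushes back. The portion of expansion that must be recovered elastically is δ_free − gap = 0.3003 − 0.065 = 0.2353 mm.
That suppressed elongation corresponds to σ = E·Δ/L = 141×10³ × 0.2353/1750 = 18.96 MPa.
Force on the wall = σA = 18.96 × 900 mm² = 17.06 kN.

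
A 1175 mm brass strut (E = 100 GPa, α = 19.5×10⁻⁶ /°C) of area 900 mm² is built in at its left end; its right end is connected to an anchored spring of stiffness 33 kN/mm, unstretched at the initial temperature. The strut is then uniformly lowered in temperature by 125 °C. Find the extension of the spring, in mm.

δ ≈ 2 mm

If the spring were absent the strut would shorten by αΔT L = 19.5×10⁻⁶ × 125 × 1175 = 2.864 mm.
With a force P in the spring, the elastic change of the strut is PL/(AE) and that of the spring is P/k; compatibility requires their sum to equal δ_free.
So P = δ_free / [L/(AE) + 1/k] = 2.864 / [ 1175/(900×100×10³) + 1/(33×10³) ].
P = 2.864 / 4.336×10⁻⁵ = 66060 N.
Spring extension = P/k = 66060/(33×10³) = 2.002 mm.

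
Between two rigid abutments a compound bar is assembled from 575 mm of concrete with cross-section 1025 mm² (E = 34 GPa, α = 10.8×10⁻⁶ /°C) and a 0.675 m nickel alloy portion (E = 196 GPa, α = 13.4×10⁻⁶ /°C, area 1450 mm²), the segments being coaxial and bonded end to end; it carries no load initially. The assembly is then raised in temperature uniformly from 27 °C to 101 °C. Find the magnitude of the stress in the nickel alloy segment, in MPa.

If the supports were absent, the total length change would be Σ αᵢΔT Lᵢ = 10.8×10⁻⁶×74×575 + 13.4×10⁻⁶×74×675 = 1.129 mm.
The rigid supports impose zero overall length change; the single axial force P common to all segments must satisfy P Σ Lᵢ/(AᵢEᵢ) = δ_free.
The series flexibility is Σ Lᵢ/(AᵢEᵢ) = 575/(1025×34×10³) + 675/(1450×196×10³) = 1.887×10⁻⁵ mm/N.
P = 1.129 / 1.887×10⁻⁵ = 59810 N = 59.81 kN, compressive.
σ_{nickel alloy} = P / A = 59810 / 1450 = 41.25 MPa.

σ ≈ 41.2 MPa (compressive)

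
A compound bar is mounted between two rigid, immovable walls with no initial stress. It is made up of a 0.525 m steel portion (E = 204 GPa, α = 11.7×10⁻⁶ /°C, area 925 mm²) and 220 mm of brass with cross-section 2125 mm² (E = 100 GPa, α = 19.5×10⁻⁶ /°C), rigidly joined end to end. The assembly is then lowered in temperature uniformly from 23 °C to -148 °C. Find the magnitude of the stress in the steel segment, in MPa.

With the walls removed the bar would change length by δ_free = Σ αᵢΔT Lᵢ = 11.7×10⁻⁶×171×525 + 19.5×10⁻⁶×171×220 = 1.784 mm.
The rigid supports impose zero overall length change; the single axial force P common to all segments must satisfy P Σ Lᵢ/(AᵢEᵢ) = δ_free.
The series flexibility is Σ Lᵢ/(AᵢEᵢ) = 525/(925×204×10³) + 220/(2125×100×10³) = 3.817×10⁻⁶ mm/N.
P = 1.784 / 3.817×10⁻⁶ = 467300 N = 467.3 kN, tensile.
σ_{steel} = P / A = 467300 / 925 = 505.2 MPa.

σ ≈ 505 MPa (tensile)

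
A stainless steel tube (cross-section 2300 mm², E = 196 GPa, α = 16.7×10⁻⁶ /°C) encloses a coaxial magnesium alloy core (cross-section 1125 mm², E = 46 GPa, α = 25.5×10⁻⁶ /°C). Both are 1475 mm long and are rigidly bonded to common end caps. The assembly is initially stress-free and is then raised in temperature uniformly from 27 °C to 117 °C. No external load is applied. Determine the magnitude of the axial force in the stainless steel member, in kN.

P ≈ 36.8 kN (tensile in the stainless steel)

Equilibrium of a rigid end plate with no external load gives equal and opposite internal forces ±P in the two members. Since α_{magnesium alloy} > α_{stainless steel}, heating drives the magnesium alloy into compression and the stainless steel into tension.
Compatibility of the two members (thermal + elastic change equal): (α₁ − α₂)ΔT = P·[1/(A₁E₁) + 1/(A₂E₂)].
|α₁ − α₂|·ΔT = 8.8×10⁻⁶ × 90 = 0.000792.
1/(A₁E₁) + 1/(A₂E₂) = 1/(2300×196×10³) + 1/(1125×46×10³) = 2.154×10⁻⁸ N⁻¹.
P = 0.000792 / 2.154×10⁻⁸ = 36770 N = 36.77 kN.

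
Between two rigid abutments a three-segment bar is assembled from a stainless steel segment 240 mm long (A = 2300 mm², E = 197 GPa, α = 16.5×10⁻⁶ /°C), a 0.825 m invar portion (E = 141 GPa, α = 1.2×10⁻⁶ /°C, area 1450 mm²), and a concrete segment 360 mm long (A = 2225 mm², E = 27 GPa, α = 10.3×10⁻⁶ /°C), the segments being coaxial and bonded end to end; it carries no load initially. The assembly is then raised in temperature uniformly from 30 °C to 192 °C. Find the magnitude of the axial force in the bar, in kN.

P ≈ 133 kN (compressive)

Free thermal expansion of the whole bar: Σ αᵢΔT Lᵢ = 16.5×10⁻⁶×162×240 + 1.2×10⁻⁶×162×825 + 10.3×10⁻⁶×162×360 = 1.403 mm.
Since the ends are fixed, an axial force P builds up, equal in every segment, with P · Σ Lᵢ/(AᵢEᵢ) = δ_free.
The series flexibility is Σ Lᵢ/(AᵢEᵢ) = 240/(2300×197×10³) + 825/(1450×141×10³) + 360/(2225×27×10³) = 1.056×10⁻⁵ mm/N.
P = 1.403 / 1.056×10⁻⁵ = 132900 N = 132.9 kN, compressive.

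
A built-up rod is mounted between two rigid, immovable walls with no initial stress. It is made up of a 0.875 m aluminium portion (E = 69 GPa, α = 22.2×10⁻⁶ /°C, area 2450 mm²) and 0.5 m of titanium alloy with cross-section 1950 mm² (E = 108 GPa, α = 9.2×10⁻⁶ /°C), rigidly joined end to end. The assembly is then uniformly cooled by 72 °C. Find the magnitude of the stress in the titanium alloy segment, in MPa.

With the walls removed the bar would change length by δ_free = Σ αᵢΔT Lᵢ = 22.2×10⁻⁶×72×875 + 9.2×10⁻⁶×72×500 = 1.73 mm.
The walls prevent any net length change, so an axial force P (same in every segment) develops. Compatibility: P · Σ Lᵢ/(AᵢEᵢ) = δ_free.
Σ Lᵢ/(AᵢEᵢ) = 875/(2450×69×10³) + 500/(1950×108×10³) = 7.55×10⁻⁶ mm/N.
So P = 1.73 / 7.55×10⁻⁶ = 229.1 kN, tensile.
σ_{titanium alloy} = P / A = 229100 / 1950 = 117.5 MPa.

σ ≈ 117 MPa (tensile)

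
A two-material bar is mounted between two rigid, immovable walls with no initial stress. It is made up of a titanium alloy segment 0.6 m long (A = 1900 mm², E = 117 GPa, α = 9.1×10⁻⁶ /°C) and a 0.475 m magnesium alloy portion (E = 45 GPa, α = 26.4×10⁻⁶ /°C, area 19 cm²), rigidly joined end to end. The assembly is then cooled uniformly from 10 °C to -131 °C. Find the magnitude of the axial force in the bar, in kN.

If the supports were absent, the total length change would be Σ αᵢΔT Lᵢ = 9.1×10⁻⁶×141×600 + 26.4×10⁻⁶×141×475 = 2.538 mm.
The walls prevent any net length change, so an axial force P (same in every segment) develops. Compatibility: P · Σ Lᵢ/(AᵢEᵢ) = δ_free.
Σ Lᵢ/(AᵢEᵢ) = 600/(1900×117×10³) + 475/(1900×45×10³) = 8.255×10⁻⁶ mm/N.
Hence P = δ_free / Σ(L/AE) = 2.538/8.255×10⁻⁶ = 307.5 kN (tensile).

P ≈ 307 kN (tensile)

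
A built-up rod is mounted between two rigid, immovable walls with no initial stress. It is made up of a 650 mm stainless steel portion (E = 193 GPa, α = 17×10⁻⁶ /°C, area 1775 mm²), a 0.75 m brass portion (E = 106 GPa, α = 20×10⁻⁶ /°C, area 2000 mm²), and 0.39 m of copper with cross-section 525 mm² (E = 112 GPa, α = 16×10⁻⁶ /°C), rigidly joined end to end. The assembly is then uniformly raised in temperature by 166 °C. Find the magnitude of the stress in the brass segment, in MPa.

σ ≈ 222 MPa (compressive)

If the supports were absent, the total length change would be Σ αᵢΔT Lᵢ = 17×10⁻⁶×166×650 + 20×10⁻⁶×166×750 + 16×10⁻⁶×166×390 = 5.36 mm.
The walls prevent any net length change, so an axial force P (same in every segment) develops. Compatibility: P · Σ Lᵢ/(AᵢEᵢ) = δ_free.
Σ Lᵢ/(AᵢEᵢ) = 650/(1775×193×10³) + 750/(2000×106×10³) + 390/(525×112×10³) = 1.207×10⁻⁵ mm/N.
So P = 5.36 / 1.207×10⁻⁵ = 444.2 kN, compressive.
σ_{brass} = P / A = 444200 / 2000 = 222.1 MPa.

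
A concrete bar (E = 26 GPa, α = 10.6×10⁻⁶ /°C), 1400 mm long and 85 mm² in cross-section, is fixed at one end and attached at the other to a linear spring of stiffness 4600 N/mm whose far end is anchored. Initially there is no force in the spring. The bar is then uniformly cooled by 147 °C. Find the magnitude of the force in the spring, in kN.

The unrestrained thermal change is αΔT L = 10.6×10⁻⁶ × 147 × 1400 = 2.181 mm.
With a force P in the spring, the elastic change of the bar is PL/(AE) and that of the spring is P/k; compatibility requires their sum to equal δ_free.
P [ L/(AE) + 1/k ] = δ_free → P [ 1400/(85×26×10³) + 1/(4600) ] = 2.181.
P = 2.181 / 0.0008509 = 2564 N.

P ≈ 2.56 kN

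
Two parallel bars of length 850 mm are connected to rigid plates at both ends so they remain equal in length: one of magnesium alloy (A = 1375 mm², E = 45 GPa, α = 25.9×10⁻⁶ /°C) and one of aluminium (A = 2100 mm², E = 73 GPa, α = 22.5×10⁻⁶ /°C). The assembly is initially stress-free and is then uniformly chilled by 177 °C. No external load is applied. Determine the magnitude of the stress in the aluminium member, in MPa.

Both members must finish at the same length. With the larger α, the magnesium alloy tends to over-contract; the plates restrain it, putting the magnesium alloy in tension and the aluminium in compression. With no external load the two internal forces are equal and opposite, magnitude P.
Setting the final lengths equal and cancelling L: (α₁ − α₂)ΔT = P/(A₁E₁) + P/(A₂E₂).
|α₁ − α₂|·ΔT = 3.4×10⁻⁶ × 177 = 0.0006018.
1/(A₁E₁) + 1/(A₂E₂) = 1/(1375×45×10³) + 1/(2100×73×10³) = 2.268×10⁻⁸ N⁻¹.
So P = 0.0006018 / 2.268×10⁻⁸ = 26.53 kN.
σ_{aluminium} = P/A₂ = 26530/2100 = 12.63 MPa, compressive.

σ ≈ 12.6 MPa (compressive)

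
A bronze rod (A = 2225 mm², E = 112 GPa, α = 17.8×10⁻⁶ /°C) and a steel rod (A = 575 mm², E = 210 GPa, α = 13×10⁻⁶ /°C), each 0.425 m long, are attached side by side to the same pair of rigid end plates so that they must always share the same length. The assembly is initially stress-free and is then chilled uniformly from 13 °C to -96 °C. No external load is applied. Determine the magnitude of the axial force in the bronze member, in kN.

P ≈ 42.6 kN (tensile in the bronze)

Both members must finish at the same length. With the larger α, the bronze tends to over-contract; the plates restrain it, putting the bronze in tension and the steel in compression. With no external load the two internal forces are equal and opposite, magnitude P.
Compatibility of the two members (thermal + elastic change equal): (α₁ − α₂)ΔT = P·[1/(A₁E₁) + 1/(A₂E₂)].
|α₁ − α₂|·ΔT = 4.8×10⁻⁶ × 109 = 0.0005232.
1/(A₁E₁) + 1/(A₂E₂) = 1/(2225×112×10³) + 1/(575×210×10³) = 1.229×10⁻⁸ N⁻¹.
P = 0.0005232 / 1.229×10⁻⁸ = 42560 N = 42.56 kN.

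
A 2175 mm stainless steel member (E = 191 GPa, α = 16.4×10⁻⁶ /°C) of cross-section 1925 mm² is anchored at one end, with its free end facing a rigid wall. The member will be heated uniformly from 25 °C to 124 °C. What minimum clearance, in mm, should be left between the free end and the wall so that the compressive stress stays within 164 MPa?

g ≈ 1.66 mm

With no wall the member would lengthen by αΔT L = 16.4×10⁻⁶ × 99 × 2175 = 3.531 mm.
At the allowable stress the elastic shortening the wall may impose is σL/E = 164 × 2175 / (191×10³) = 1.868 mm.
The gap must absorb the remainder: g_min = 3.531 − 1.868 = 1.664 mm.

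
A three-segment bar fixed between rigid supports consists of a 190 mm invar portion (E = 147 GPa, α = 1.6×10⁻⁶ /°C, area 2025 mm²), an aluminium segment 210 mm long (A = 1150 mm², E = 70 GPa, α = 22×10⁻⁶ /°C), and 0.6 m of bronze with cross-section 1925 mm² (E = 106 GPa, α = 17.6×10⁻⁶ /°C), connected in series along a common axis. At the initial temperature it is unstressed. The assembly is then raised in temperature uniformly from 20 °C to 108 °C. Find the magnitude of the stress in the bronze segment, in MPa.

σ ≈ 114 MPa (compressive)

With the walls removed the bar would change length by δ_free = Σ αᵢΔT Lᵢ = 1.6×10⁻⁶×88×190 + 22×10⁻⁶×88×210 + 17.6×10⁻⁶×88×600 = 1.363 mm.
The rigid supports impose zero overall length change; the single axial force P common to all segments must satisfy P Σ Lᵢ/(AᵢEᵢ) = δ_free.
The series flexibility is Σ Lᵢ/(AᵢEᵢ) = 190/(2025×147×10³) + 210/(1150×70×10³) + 600/(1925×106×10³) = 6.187×10⁻⁶ mm/N.
So P = 1.363 / 6.187×10⁻⁶ = 220.2 kN, compressive.
σ_{bronze} = P / A = 220200 / 1925 = 114.4 MPa.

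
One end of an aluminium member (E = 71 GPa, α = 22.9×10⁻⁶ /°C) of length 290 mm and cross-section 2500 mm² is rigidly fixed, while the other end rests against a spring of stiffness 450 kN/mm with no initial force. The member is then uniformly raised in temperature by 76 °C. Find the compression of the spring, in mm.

The unrestrained thermal change is αΔT L = 22.9×10⁻⁶ × 76 × 290 = 0.5047 mm.
Let P be the compressive force at the spring. The member shortens elastically by PL/(AE) and the spring compresses by P/k; together these equal δ_free.
So P = δ_free / [L/(AE) + 1/k] = 0.5047 / [ 290/(2500×71×10³) + 1/(450×10³) ].
P = 0.5047 / 3.856×10⁻⁶ = 130900 N.
Spring compression = P/k = 130900/(450×10³) = 0.2909 mm.

δ ≈ 0.291 mm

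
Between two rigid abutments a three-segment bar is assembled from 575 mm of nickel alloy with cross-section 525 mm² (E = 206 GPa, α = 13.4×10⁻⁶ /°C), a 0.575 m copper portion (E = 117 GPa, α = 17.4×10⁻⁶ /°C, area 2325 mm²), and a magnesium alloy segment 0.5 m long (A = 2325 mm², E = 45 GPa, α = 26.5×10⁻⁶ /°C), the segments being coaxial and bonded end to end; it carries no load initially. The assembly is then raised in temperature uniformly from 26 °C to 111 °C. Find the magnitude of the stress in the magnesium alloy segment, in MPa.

With the walls removed the bar would change length by δ_free = Σ αᵢΔT Lᵢ = 13.4×10⁻⁶×85×575 + 17.4×10⁻⁶×85×575 + 26.5×10⁻⁶×85×500 = 2.632 mm.
The rigid supports impose zero overall length change; the single axial force P common to all segments must satisfy P Σ Lᵢ/(AᵢEᵢ) = δ_free.
The series flexibility is Σ Lᵢ/(AᵢEᵢ) = 575/(525×206×10³) + 575/(2325×117×10³) + 500/(2325×45×10³) = 1.221×10⁻⁵ mm/N.
Hence P = δ_free / Σ(L/AE) = 2.632/1.221×10⁻⁵ = 215.5 kN (compressive).
σ_{magnesium alloy} = P / A = 215500 / 2325 = 92.7 MPa.

σ ≈ 92.7 MPa (compressive)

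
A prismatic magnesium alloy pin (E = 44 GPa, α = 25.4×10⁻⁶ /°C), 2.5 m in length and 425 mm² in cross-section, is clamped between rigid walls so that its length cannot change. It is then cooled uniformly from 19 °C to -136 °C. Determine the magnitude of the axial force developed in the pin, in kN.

Full restraint means ε = 0, so the stress is σ = EαΔT = 44×10³ × 25.4×10⁻⁶ × 155 = 173.2 MPa.
Then P = σA = 173.2 × 425 mm² = 73.62 kN, tensile.

P ≈ 73.6 kN (tensile)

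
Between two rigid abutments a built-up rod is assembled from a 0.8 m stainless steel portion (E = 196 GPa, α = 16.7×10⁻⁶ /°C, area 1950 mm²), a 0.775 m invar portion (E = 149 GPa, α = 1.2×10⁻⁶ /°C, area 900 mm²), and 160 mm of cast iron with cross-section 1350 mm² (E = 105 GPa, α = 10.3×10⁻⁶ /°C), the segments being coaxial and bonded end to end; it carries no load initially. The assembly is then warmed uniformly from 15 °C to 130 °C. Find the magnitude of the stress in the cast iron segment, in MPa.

Free thermal expansion of the whole bar: Σ αᵢΔT Lᵢ = 16.7×10⁻⁶×115×800 + 1.2×10⁻⁶×115×775 + 10.3×10⁻⁶×115×160 = 1.833 mm.
Since the ends are fixed, an axial force P builds up, equal in every segment, with P · Σ Lᵢ/(AᵢEᵢ) = δ_free.
The series flexibility is Σ Lᵢ/(AᵢEᵢ) = 800/(1950×196×10³) + 775/(900×149×10³) + 160/(1350×105×10³) = 9.001×10⁻⁶ mm/N.
P = 1.833 / 9.001×10⁻⁶ = 203600 N = 203.6 kN, compressive.
σ_{cast iron} = P / A = 203600 / 1350 = 150.8 MPa.

σ ≈ 151 MPa (compressive)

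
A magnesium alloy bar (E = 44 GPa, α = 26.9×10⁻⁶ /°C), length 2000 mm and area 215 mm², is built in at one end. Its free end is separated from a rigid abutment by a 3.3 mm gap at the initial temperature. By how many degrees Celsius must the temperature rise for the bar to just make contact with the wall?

Contact occurs when the free expansion equals the gap: αΔT L = 3.3 mm.
So ΔT = g/(αL) = 3.3/(26.9×10⁻⁶ × 2000) = 61.34 °C.

ΔT ≈ 61.3 °C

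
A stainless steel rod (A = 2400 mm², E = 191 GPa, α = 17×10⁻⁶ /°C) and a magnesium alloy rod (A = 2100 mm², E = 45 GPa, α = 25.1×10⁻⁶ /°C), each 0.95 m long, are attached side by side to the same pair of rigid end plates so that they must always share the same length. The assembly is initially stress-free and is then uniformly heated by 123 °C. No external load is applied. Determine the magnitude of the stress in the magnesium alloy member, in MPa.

σ ≈ 37.2 MPa (compressive)

Both members must finish at the same length. With the larger α, the magnesium alloy tends to over-expand; the plates restrain it, putting the magnesium alloy in compression and the stainless steel in tension. With no external load the two internal forces are equal and opposite, magnitude P.
Compatibility of the two members (thermal + elastic change equal): (α₁ − α₂)ΔT = P·[1/(A₁E₁) + 1/(A₂E₂)].
|α₁ − α₂|·ΔT = 8.1×10⁻⁶ × 123 = 0.0009963.
1/(A₁E₁) + 1/(A₂E₂) = 1/(2400×191×10³) + 1/(2100×45×10³) = 1.276×10⁻⁸ N⁻¹.
So P = 0.0009963 / 1.276×10⁻⁸ = 78.06 kN.
σ_{magnesium alloy} = P/A₂ = 78060/2100 = 37.17 MPa, compressive.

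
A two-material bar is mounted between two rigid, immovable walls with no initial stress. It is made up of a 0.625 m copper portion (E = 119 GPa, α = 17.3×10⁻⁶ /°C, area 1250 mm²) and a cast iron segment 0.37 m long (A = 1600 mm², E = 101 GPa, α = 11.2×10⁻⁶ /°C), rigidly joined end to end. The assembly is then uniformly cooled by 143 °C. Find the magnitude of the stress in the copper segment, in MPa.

σ ≈ 264 MPa (tensile)

Free thermal contraction of the whole bar: Σ αᵢΔT Lᵢ = 17.3×10⁻⁶×143×625 + 11.2×10⁻⁶×143×370 = 2.139 mm.
The walls prevent any net length change, so an axial force P (same in every segment) develops. Compatibility: P · Σ Lᵢ/(AᵢEᵢ) = δ_free.
The series flexibility is Σ Lᵢ/(AᵢEᵢ) = 625/(1250×119×10³) + 370/(1600×101×10³) = 6.491×10⁻⁶ mm/N.
P = 2.139 / 6.491×10⁻⁶ = 329500 N = 329.5 kN, tensile.
σ_{copper} = P / A = 329500 / 1250 = 263.6 MPa.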